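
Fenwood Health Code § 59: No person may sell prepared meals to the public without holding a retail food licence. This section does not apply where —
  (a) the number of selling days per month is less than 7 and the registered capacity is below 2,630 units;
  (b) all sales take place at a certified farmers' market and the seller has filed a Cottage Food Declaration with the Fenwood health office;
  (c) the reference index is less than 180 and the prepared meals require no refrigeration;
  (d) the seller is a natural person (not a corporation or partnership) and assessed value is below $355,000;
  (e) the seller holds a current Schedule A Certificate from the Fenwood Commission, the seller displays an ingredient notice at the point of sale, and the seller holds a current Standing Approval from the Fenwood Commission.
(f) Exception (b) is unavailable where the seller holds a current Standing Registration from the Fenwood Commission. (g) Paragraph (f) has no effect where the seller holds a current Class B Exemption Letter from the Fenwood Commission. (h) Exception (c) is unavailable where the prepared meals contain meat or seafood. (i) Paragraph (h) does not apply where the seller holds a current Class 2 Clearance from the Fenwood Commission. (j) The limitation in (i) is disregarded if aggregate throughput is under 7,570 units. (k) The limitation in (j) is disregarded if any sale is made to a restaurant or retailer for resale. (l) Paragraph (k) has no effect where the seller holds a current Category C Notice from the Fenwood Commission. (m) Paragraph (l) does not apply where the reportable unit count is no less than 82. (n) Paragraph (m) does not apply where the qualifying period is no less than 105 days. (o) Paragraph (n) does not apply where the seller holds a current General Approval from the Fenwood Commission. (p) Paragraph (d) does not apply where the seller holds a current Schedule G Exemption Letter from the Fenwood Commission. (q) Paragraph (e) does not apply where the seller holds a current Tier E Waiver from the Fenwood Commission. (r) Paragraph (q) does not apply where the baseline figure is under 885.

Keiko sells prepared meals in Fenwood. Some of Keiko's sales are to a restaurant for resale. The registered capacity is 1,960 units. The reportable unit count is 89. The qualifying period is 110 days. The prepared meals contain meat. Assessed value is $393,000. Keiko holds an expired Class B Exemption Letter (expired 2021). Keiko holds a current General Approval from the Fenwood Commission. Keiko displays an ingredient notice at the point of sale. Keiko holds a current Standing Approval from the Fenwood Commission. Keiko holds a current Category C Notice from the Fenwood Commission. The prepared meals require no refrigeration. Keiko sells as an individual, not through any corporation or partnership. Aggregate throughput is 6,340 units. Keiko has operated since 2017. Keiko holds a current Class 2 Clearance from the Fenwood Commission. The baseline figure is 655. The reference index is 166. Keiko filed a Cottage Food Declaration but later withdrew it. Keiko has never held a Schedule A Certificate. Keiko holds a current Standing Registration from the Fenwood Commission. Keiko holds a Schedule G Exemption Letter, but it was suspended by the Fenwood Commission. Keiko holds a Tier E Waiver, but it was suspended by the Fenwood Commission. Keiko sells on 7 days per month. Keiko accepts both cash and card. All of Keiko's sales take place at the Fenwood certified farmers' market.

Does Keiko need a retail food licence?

Exception (a) fails — the number of selling days per month is 7, not less than 7.
Exception (b) requires that the seller has filed a Cottage Food Declaration with the Fenwood health office; but the Cottage Food Declaration was withdrawn, so (b) is unavailable.
Exception (c) is satisfied on its face — the reference index is 166, less than the 180 limit; the prepared meals are shelf-stable. Under paragraphs (h)–(o): (h) would limit (c) — the prepared meals contain meat — but (i) sets (h) aside: (i) operates against (h): a current Class 2 Clearance is held. (j) would limit (i) — aggregate throughput is 6,340 units, under the 7,570 units limit — but (k) sets (j) aside: (k) operates against (j): some sales are to a restaurant for resale. (l) operates (a current Category C Notice is held), but yields to (m): (m) operates — the reportable unit count is 89, meeting the 82 threshold. (n) would limit (m) — the qualifying period is 110 days, meeting the 105 days threshold — but (o) sets (n) aside: (o) is triggered — a current General Approval is held. So (c) applies.
Exception (d) requires that assessed value is below $355,000; but assessed value is $393,000, not below $355,000, so (d) is unavailable.
Exception (e) does not apply: the Schedule A Certificate is not current.

No — exception (c) applies; Keiko is not required to hold a retail food licence.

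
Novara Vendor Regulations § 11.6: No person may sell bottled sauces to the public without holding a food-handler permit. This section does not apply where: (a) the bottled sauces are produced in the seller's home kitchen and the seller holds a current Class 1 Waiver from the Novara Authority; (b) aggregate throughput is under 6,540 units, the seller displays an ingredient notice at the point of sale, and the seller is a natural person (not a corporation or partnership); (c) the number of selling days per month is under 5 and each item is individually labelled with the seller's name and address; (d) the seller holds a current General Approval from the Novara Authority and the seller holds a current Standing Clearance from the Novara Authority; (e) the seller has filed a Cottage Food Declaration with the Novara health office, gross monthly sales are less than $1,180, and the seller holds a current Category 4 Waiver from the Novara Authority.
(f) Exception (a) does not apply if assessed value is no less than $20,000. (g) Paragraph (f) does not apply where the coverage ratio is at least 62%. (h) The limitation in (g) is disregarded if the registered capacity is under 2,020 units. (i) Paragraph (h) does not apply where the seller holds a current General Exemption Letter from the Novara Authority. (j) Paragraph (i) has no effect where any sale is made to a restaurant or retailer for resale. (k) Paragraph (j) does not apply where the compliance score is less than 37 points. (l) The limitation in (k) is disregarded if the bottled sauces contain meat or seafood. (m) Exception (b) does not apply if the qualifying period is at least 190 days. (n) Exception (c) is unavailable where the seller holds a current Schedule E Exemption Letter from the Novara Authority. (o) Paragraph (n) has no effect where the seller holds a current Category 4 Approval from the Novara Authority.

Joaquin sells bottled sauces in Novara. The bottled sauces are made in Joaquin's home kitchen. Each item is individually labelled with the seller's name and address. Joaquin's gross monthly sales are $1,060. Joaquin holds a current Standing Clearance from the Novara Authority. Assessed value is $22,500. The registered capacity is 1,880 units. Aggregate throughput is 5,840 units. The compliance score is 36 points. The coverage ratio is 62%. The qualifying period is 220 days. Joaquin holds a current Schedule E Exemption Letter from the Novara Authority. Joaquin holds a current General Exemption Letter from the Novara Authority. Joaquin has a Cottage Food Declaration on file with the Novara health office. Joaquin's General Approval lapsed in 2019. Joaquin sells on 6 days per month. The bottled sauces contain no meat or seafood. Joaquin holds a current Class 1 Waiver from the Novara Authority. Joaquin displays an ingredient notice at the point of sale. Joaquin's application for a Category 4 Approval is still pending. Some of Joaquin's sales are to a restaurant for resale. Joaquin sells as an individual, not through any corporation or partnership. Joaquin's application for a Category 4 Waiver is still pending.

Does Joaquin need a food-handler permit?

All of (a)'s requirements are met (the bottled sauces are home-kitchen produced; a current Class 1 Waiver is held). Applying paragraphs (f)–(l): (f) applies (assessed value is $22,500, meeting the $20,000 threshold), but is set aside by (g): (g) operates against (f): the coverage ratio is 62%, meeting the 62% threshold. (h) is engaged (the registered capacity is 1,880 units, under the 2,020 units limit), but is displaced by (i): (i) operates against (h): a current General Exemption Letter is held. (j) would limit (i) — some sales are to a restaurant for resale — but (k) sets (j) aside: (k) operates against (j): the compliance score is 36 points, less than the 37 points limit. (l) is inapplicable (the bottled sauces contain no meat or seafood), so (k) stands. (a) remains available.
Exception (b): aggregate throughput is 5,840 units, under the 6,540 units limit; an ingredient notice is displayed; the seller is a natural person — every condition holds. However, paragraph (m) must be considered: (m) operates against (b): the qualifying period is 220 days, meeting the 190 days threshold. Exception (b) does not apply.
Exception (c) requires that the number of selling days per month is under 5; but the number of selling days per month is 6, not under 5, so (c) is unavailable.
Exception (d) fails — no current General Approval is held.
Exception (e) does not apply: the Category 4 Waiver is not current.

No — exception (a) applies; Joaquin is not required to hold a food-handler permit.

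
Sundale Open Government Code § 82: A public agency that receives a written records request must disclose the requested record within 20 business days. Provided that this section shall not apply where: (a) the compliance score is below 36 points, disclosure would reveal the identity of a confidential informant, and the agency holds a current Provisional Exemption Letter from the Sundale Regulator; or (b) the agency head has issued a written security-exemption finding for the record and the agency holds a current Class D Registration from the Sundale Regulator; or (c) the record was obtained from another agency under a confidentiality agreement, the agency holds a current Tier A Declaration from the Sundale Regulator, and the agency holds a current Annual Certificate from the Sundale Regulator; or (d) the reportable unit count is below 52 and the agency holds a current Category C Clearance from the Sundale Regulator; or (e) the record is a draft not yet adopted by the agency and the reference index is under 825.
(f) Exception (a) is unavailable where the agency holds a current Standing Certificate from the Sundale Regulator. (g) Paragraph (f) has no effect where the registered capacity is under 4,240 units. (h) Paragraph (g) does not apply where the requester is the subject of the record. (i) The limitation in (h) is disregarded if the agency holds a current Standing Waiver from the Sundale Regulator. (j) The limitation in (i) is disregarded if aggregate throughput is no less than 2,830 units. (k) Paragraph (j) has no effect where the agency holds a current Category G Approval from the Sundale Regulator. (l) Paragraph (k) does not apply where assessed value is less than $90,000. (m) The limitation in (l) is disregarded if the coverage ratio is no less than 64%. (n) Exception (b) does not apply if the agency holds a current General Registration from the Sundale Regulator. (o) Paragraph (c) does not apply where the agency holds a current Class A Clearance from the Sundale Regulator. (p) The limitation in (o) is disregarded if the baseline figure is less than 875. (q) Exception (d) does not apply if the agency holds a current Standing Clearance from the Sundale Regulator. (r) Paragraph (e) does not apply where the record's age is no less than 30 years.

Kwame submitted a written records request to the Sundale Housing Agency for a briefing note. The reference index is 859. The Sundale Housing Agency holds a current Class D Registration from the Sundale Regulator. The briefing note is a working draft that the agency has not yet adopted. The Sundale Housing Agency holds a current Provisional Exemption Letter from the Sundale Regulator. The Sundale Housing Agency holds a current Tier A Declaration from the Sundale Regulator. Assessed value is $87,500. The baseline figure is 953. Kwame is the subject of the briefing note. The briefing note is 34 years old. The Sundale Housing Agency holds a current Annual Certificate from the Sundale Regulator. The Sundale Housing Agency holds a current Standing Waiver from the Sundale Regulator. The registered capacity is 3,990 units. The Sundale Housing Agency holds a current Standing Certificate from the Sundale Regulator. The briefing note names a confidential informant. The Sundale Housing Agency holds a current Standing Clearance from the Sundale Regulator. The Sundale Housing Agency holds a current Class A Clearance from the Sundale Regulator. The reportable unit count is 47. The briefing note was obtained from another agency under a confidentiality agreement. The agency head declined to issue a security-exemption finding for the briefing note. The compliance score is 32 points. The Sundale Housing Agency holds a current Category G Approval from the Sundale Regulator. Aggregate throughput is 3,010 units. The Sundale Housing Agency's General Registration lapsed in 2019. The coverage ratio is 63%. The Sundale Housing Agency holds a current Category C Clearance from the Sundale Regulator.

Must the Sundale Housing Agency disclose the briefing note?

Yes — the Sundale Housing Agency must disclose the briefing note.

All of (a)'s requirements are met (the compliance score is 32 points, below the 36 points limit; the briefing note names a confidential informant; a current Provisional Exemption Letter is held). But applying paragraphs (f)–(m): (f) is triggered — a current Standing Certificate is held. (g) would limit (f) — the registered capacity is 3,990 units, under the 4,240 units limit — but (h) sets (g) aside: (h) is triggered — Kwame is the subject of the briefing note. (i) would limit (h) — a current Standing Waiver is held — but (j) sets (i) aside: (j) is triggered — aggregate throughput is 3,010 units, meeting the 2,830 units threshold. (k) would limit (j) — a current Category G Approval is held — but (l) sets (k) aside: (l) is engaged — assessed value is $87,500, less than the $90,000 limit. (m), which would lift (l), is not engaged — the coverage ratio is 63%, short of 64%. (a) is therefore removed.
Exception (b) requires that the agency head has issued a written security-exemption finding for the record; but the agency head declined to issue a security-exemption finding, so (b) is unavailable.
Exception (c)'s conditions are all satisfied: the briefing note was obtained under a confidentiality agreement; a current Tier A Declaration is held; a current Annual Certificate is held. But: (o) applies — a current Class A Clearance is held. (p), which would lift (o), does not operate here — the baseline figure is 953, not less than 875. So (c) is unavailable.
Exception (d) is satisfied on its face — the reportable unit count is 47, below the 52 limit; a current Category C Clearance is held. But: (q) is engaged — a current Standing Clearance is held. (d) is therefore removed.
Exception (e) does not apply: the reference index is 859, not under 825.
No exception displaces § 82.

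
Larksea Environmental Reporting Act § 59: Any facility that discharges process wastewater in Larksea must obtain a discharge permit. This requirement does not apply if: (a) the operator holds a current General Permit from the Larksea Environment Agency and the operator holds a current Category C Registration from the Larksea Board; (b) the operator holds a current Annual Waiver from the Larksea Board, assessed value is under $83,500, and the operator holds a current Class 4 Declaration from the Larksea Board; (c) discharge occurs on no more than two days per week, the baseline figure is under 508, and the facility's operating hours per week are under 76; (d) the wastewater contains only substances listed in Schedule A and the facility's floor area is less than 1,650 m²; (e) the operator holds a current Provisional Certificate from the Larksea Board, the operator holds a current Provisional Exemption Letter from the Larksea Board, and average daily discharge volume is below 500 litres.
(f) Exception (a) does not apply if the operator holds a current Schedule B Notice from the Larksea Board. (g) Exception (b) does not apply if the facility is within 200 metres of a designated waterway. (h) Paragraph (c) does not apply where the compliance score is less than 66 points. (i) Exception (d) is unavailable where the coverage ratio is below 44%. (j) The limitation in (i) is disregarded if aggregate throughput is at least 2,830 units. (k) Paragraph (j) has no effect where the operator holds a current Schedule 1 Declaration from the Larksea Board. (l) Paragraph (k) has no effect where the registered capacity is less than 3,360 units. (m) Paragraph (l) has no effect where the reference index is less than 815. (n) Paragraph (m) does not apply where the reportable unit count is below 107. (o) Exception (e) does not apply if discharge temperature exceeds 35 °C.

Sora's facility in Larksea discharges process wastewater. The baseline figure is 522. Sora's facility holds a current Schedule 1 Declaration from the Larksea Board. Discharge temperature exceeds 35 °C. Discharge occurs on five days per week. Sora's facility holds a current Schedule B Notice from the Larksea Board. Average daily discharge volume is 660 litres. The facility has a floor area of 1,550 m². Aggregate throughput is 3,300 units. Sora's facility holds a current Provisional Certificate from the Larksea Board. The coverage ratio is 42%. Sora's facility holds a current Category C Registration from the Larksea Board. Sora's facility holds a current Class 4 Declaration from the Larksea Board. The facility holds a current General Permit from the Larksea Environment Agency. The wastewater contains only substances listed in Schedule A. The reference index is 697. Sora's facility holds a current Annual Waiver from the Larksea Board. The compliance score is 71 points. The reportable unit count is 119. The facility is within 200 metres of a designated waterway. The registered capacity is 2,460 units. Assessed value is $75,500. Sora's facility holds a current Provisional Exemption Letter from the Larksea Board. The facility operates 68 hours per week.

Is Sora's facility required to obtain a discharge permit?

Yes — Sora's facility must obtain a discharge permit.

Exception (a): a current General Permit is held; a current Category C Registration is held — every condition holds. Turning to paragraph (f): (f) applies — a current Schedule B Notice is held. Exception (a) does not apply.
Exception (b): a current Annual Waiver is held; assessed value is $75,500, under the $83,500 limit; a current Class 4 Declaration is held — every condition holds. However, paragraph (g) must be considered: (g) operates against (b): the facility is within 200 m of a designated waterway. Exception (b) does not apply.
Exception (c) requires that discharge occurs on no more than two days per week; but discharge occurs on five days per week, so (c) is unavailable.
Exception (d)'s conditions are all satisfied: the wastewater is Schedule-A-only; the facility's floor area is 1,550 m², less than the 1,650 m² limit. But applying paragraphs (i)–(n): (i) operates against (d): the coverage ratio is 42%, below the 44% limit. (j) is engaged (aggregate throughput is 3,300 units, meeting the 2,830 units threshold), but is overridden by (k): (k) is triggered — a current Schedule 1 Declaration is held. (l) would limit (k) — the registered capacity is 2,460 units, less than the 3,360 units limit — but (m) sets (l) aside: (m) applies — the reference index is 697, less than the 815 limit. (n), which would lift (m), does not operate here — the reportable unit count is 119, not below 107. So (d) is unavailable.
Exception (e) fails — average daily discharge volume is 660 litres, not below 500 litres.
No exception displaces § 59.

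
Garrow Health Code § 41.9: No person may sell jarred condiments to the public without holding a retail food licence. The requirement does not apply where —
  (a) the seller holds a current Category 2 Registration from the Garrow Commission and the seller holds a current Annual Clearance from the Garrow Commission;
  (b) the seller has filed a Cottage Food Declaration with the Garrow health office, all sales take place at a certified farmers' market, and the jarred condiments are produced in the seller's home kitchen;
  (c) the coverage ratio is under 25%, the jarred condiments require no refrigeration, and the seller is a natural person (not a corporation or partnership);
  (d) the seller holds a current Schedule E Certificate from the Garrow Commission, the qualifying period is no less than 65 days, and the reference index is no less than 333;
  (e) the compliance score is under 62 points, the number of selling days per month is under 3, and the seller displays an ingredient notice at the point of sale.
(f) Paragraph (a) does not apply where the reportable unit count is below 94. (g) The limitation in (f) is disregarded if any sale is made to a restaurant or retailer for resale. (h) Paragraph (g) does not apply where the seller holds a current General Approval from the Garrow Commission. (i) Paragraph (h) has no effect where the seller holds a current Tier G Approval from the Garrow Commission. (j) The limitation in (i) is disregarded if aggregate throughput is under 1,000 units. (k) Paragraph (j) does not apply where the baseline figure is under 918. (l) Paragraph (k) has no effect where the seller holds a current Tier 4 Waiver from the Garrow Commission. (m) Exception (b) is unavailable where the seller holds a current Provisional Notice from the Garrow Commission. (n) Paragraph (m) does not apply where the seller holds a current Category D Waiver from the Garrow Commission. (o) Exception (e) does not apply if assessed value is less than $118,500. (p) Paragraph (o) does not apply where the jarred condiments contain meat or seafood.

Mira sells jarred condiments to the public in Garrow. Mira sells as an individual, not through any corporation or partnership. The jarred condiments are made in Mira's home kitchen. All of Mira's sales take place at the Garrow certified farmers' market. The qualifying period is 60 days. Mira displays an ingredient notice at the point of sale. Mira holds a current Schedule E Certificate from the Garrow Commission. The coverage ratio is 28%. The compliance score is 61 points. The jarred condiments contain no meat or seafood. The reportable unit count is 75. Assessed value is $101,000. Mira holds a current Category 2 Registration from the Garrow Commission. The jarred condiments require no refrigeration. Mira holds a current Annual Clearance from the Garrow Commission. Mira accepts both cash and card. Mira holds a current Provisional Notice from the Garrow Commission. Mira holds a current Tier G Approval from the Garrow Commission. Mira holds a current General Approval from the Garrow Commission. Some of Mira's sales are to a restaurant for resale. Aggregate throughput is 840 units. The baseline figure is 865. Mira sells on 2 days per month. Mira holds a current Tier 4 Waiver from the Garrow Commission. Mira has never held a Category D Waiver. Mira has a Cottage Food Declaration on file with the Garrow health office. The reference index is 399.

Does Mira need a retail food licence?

Yes — Mira must hold a retail food licence.

All of (a)'s requirements are met (a current Category 2 Registration is held; a current Annual Clearance is held). Turning to paragraphs (f)–(l): (f) is engaged — the reportable unit count is 75, below the 94 limit. (g) would limit (f) — some sales are to a restaurant for resale — but (h) sets (g) aside: (h) applies — a current General Approval is held. (i) would limit (h) — a current Tier G Approval is held — but (j) sets (i) aside: (j) operates against (i): aggregate throughput is 840 units, under the 1,000 units limit. (k) applies (the baseline figure is 865, under the 918 limit), but yields to (l): (l) operates against (k): a current Tier 4 Waiver is held. Exception (a) does not apply.
All of (b)'s requirements are met (a Cottage Food Declaration is on file; all sales are at a certified farmers' market; the jarred condiments are home-kitchen produced). However, paragraphs (m)–(n) must be considered: (m) operates — a current Provisional Notice is held. (n), which would lift (m), is not engaged — the Category D Waiver is not current. (b) is therefore removed.
Exception (c) fails — the coverage ratio is 28%, not under 25%.
Exception (d) requires that the qualifying period is no less than 65 days; but the qualifying period is 60 days, short of 65 days, so (d) is unavailable.
Exception (e) is satisfied on its face — the compliance score is 61 points, under the 62 points limit; the number of selling days per month is 2, under the 3 limit; an ingredient notice is displayed. But applying paragraphs (o)–(p): (o) applies — assessed value is $101,000, less than the $118,500 limit. (p) is inapplicable (the jarred condiments contain no meat or seafood), so (o) stands. Exception (e) does not apply.
No exception displaces § 41.9.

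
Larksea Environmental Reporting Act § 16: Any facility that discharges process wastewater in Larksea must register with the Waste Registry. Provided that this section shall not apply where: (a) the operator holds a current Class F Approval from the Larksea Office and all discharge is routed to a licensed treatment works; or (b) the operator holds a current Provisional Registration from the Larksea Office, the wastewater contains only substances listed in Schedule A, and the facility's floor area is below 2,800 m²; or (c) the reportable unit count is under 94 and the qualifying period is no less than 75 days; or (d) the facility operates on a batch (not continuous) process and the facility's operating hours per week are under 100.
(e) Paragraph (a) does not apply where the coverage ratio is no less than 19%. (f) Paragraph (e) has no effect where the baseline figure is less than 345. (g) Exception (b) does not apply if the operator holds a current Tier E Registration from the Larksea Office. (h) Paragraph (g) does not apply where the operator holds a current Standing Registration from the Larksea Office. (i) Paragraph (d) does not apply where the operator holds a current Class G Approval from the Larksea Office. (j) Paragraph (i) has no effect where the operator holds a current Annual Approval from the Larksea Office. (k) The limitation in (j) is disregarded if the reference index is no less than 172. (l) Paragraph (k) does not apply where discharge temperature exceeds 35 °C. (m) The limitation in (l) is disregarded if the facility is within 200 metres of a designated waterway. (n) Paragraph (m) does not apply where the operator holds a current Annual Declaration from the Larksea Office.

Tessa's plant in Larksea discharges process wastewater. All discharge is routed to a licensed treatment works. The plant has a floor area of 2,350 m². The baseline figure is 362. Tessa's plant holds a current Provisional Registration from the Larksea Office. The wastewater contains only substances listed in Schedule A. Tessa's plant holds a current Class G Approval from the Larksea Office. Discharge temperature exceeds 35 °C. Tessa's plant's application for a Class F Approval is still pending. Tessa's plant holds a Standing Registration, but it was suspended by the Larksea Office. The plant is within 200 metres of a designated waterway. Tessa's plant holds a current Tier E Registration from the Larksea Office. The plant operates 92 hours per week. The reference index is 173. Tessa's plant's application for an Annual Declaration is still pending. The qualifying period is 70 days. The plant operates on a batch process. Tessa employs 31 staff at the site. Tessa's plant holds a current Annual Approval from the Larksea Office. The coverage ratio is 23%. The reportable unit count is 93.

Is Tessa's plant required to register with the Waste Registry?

Yes — Tessa's plant must register with the Waste Registry.

Exception (a) fails — no current Class F Approval is held.
Exception (b)'s conditions are all satisfied: a current Provisional Registration is held; the wastewater is Schedule-A-only; the facility's floor area is 2,350 m², below the 2,800 m² limit. Turning to paragraphs (g)–(h): (g) operates against (b): a current Tier E Registration is held. (h), which would lift (g), is not engaged — there is no Standing Registration in force. So (b) is unavailable.
Exception (c) requires that the qualifying period is no less than 75 days; but the qualifying period is 70 days, short of 75 days, so (c) is unavailable.
Exception (d) is satisfied on its face — the facility operates on a batch process; the facility's operating hours per week are 92, under the 100 limit. Turning to paragraphs (i)–(n): (i) operates against (d): a current Class G Approval is held. (j) operates (a current Annual Approval is held), but is set aside by (k): (k) is engaged — the reference index is 173, meeting the 172 threshold. (l) operates (discharge temperature exceeds 35 °C), but is overridden by (m): (m) is engaged — the plant is within 200 m of a designated waterway. (n), which would lift (m), does not operate here — there is no Annual Declaration in force. So (d) is unavailable.
No exception displaces § 16.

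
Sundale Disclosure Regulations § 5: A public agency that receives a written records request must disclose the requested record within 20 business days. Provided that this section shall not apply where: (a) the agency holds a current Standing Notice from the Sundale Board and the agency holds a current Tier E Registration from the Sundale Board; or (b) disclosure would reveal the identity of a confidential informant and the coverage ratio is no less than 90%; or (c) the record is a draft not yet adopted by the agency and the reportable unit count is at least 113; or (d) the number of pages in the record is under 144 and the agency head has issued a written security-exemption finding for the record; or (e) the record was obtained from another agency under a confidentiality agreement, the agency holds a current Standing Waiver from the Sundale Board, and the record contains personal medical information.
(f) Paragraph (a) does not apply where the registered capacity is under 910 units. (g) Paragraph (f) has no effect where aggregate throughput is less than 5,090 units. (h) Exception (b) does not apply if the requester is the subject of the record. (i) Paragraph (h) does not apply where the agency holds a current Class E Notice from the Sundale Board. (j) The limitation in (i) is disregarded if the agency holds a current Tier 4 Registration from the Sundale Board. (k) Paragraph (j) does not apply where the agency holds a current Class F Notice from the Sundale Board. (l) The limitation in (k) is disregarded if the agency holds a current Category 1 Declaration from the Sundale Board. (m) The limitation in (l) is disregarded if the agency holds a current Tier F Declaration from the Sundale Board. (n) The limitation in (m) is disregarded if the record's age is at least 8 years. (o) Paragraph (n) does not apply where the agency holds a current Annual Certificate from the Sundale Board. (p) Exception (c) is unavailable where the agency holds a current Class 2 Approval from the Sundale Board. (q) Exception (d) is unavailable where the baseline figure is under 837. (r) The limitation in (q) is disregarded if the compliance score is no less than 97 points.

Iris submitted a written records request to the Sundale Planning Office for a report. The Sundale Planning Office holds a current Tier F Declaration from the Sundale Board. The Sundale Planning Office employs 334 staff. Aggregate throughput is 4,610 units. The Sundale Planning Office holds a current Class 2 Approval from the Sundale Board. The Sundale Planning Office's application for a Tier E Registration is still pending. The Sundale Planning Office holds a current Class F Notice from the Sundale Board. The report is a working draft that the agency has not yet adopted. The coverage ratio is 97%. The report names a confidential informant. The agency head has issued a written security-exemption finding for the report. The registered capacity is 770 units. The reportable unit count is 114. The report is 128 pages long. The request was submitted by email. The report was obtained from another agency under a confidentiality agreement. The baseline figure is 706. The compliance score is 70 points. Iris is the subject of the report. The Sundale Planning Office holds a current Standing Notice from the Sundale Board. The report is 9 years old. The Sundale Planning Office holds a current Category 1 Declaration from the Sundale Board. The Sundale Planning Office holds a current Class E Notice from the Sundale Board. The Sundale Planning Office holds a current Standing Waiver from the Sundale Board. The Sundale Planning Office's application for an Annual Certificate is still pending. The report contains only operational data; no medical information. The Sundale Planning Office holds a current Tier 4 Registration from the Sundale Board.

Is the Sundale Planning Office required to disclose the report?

Yes — the Sundale Planning Office must disclose the report.

Exception (a) fails — the Tier E Registration is not current.
Exception (b)'s conditions are all satisfied: the report names a confidential informant; the coverage ratio is 97%, meeting the 90% threshold. Turning to paragraphs (h)–(o): (h) operates against (b): Iris is the subject of the report. (i) operates (a current Class E Notice is held), but is displaced by (j): (j) operates — a current Tier 4 Registration is held. (k) applies (a current Class F Notice is held), but is set aside by (l): (l) operates against (k): a current Category 1 Declaration is held. (m) would limit (l) — a current Tier F Declaration is held — but (n) sets (m) aside: (n) operates against (m): the record's age is 9 years, meeting the 8 years threshold. (o), which would lift (n), is not triggered — no current Annual Certificate is held. Exception (b) does not apply.
All of (c)'s requirements are met (the report is an unadopted draft; the reportable unit count is 114, meeting the 113 threshold). But: (p) operates — a current Class 2 Approval is held. (c) is therefore removed.
All of (d)'s requirements are met (the number of pages in the record is 128, under the 144 limit; a written security-exemption finding has been issued). But: (q) operates against (d): the baseline figure is 706, under the 837 limit. (r), which would lift (q), does not operate here — the compliance score is 70 points, short of 97 points. So (d) is unavailable.
Exception (e) requires that the record contains personal medical information; but the report contains only operational data, so (e) is unavailable.
No exception applies. The general rule governs.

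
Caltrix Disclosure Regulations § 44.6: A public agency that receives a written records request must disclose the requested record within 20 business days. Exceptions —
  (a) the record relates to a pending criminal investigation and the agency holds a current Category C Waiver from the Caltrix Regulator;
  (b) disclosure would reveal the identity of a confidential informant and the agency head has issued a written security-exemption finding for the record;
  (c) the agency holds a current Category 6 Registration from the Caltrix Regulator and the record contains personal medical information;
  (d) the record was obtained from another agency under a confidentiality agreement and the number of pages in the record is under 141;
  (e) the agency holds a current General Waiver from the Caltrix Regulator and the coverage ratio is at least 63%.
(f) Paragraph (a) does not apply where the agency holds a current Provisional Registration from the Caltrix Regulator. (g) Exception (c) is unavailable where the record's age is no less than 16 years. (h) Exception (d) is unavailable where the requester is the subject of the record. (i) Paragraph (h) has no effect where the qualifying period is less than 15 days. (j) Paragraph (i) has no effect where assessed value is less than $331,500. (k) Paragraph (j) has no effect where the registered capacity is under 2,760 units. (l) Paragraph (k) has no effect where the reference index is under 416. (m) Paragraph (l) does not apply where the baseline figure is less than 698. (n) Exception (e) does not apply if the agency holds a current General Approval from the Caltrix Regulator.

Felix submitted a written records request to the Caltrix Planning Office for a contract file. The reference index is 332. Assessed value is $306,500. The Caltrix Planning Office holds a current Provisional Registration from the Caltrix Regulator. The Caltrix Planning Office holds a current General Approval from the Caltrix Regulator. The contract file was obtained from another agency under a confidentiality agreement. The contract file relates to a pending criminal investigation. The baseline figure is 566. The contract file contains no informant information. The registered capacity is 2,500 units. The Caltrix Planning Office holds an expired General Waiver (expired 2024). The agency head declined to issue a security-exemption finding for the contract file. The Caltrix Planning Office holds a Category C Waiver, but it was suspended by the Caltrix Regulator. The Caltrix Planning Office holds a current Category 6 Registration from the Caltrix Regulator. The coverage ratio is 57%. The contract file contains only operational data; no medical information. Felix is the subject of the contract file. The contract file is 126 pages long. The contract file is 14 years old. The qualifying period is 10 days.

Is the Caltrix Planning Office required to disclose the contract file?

No — exception (d) applies; the Caltrix Planning Office is not required to disclose the contract file.

Exception (a) requires that the agency holds a current Category C Waiver from the Caltrix Regulator; but there is no Category C Waiver in force, so (a) is unavailable.
Exception (b) does not apply: the contract file contains no informant information.
Exception (c) requires that the record contains personal medical information; but the contract file contains only operational data, so (c) is unavailable.
Exception (d) is satisfied on its face — the contract file was obtained under a confidentiality agreement; the number of pages in the record is 126, under the 141 limit. Applying paragraphs (h)–(m): (h) is engaged (Felix is the subject of the contract file), but is displaced by (i): (i) operates against (h): the qualifying period is 10 days, less than the 15 days limit. (j) is triggered (assessed value is $306,500, less than the $331,500 limit), but yields to (k): (k) operates against (j): the registered capacity is 2,500 units, under the 2,760 units limit. (l) would limit (k) — the reference index is 332, under the 416 limit — but (m) sets (l) aside: (m) applies — the baseline figure is 566, less than the 698 limit. (d) remains available.
Exception (e) requires that the agency holds a current General Waiver from the Caltrix Regulator; but no current General Waiver is held, so (e) is unavailable.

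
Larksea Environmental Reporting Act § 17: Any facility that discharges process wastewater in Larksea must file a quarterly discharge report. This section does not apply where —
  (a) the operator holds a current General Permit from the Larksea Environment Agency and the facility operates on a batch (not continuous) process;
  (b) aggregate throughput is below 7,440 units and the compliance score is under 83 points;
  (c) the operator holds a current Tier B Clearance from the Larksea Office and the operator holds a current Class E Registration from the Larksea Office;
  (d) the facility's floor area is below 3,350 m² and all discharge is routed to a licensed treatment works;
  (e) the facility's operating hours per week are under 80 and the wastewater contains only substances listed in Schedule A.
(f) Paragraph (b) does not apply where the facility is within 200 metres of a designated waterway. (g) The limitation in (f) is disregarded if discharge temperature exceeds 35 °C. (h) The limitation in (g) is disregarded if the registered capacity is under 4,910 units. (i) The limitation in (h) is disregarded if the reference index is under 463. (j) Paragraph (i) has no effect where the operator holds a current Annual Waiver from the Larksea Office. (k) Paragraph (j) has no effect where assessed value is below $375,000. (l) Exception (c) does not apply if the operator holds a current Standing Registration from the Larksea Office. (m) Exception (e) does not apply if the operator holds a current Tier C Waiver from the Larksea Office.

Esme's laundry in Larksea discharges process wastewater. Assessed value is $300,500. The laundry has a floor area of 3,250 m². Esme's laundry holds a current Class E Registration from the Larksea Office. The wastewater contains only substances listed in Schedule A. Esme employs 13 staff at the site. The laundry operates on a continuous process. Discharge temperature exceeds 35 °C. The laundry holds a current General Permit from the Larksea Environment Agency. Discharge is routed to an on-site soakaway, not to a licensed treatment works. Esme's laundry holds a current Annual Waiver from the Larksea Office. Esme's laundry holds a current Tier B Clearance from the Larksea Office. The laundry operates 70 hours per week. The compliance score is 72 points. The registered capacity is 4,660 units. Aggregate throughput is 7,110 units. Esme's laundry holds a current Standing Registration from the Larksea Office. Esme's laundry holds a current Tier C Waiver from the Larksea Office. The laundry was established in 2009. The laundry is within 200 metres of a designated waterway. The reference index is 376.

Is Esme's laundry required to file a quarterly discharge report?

Exception (a) fails — the facility operates on a continuous process.
All of (b)'s requirements are met (aggregate throughput is 7,110 units, below the 7,440 units limit; the compliance score is 72 points, under the 83 points limit). As to paragraphs (f)–(k): (f) would limit (b) — the laundry is within 200 m of a designated waterway — but (g) sets (f) aside: (g) is triggered — discharge temperature exceeds 35 °C. (h) operates (the registered capacity is 4,660 units, under the 4,910 units limit), but is displaced by (i): (i) operates against (h): the reference index is 376, under the 463 limit. (j) operates (a current Annual Waiver is held), but is overridden by (k): (k) operates against (j): assessed value is $300,500, below the $375,000 limit. Exception (b) stands.
Exception (c): a current Tier B Clearance is held; a current Class E Registration is held — every condition holds. But: (l) operates against (c): a current Standing Registration is held. So (c) is unavailable.
Exception (d) fails — discharge is not routed to a licensed treatment works.
All of (e)'s requirements are met (the facility's operating hours per week are 70, under the 80 limit; the wastewater is Schedule-A-only). However, paragraph (m) must be considered: (m) applies — a current Tier C Waiver is held. (e) is therefore removed.

No — exception (b) applies; Esme's laundry is not required to file a quarterly discharge report.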